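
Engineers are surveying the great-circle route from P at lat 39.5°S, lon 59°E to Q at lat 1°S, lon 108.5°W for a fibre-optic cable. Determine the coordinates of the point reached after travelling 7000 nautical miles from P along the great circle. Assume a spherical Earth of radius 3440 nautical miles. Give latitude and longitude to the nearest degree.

Convert each endpoint to a unit vector on the sphere (x = cos φ cos λ, y = cos φ sin λ, z = sin φ).
The central angle between the endpoints is δ = arccos(p₁·p₂) ≈ 2.407 rad (137.9°). The total great-circle distance is δ·R ≈ 2.407 × 3440 ≈ 8280 nmi, so the target fraction is f = 7000/8280 ≈ 0.845.
Interpolate at f ≈ 0.845 with slerp weights a = sin((1−f)δ)/sin δ ≈ 0.542, b = sin(fδ)/sin δ ≈ 1.334.
p = a·p₁ + b·p₂ ≈ (-0.208, -0.906, -0.368); φ = arcsin(p_z) ≈ -21.61°, λ = atan2(p_y, p_x) ≈ -102.91°.

≈ lat 22°S, lon 103°W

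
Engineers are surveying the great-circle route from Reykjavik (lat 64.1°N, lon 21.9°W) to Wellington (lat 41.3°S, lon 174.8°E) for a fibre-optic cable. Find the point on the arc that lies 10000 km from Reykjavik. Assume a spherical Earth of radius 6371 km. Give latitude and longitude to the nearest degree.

Convert each endpoint to a unit vector on the sphere (x = cos φ cos λ, y = cos φ sin λ, z = sin φ).
The central angle between the endpoints is δ = arccos(p₁·p₂) ≈ 2.709 rad (155.2°). The total great-circle distance is δ·R ≈ 2.709 × 6371 ≈ 17261 km, so the target fraction is f = 10000/17261 ≈ 0.579.
Interpolate at f ≈ 0.579 with slerp weights a = sin((1−f)δ)/sin δ ≈ 2.169, b = sin(fδ)/sin δ ≈ 2.387.
p = a·p₁ + b·p₂ ≈ (-0.907, -0.191, 0.375); φ = arcsin(p_z) ≈ 22.05°, λ = atan2(p_y, p_x) ≈ -168.12°.

≈ lat 22°N, lon 168°W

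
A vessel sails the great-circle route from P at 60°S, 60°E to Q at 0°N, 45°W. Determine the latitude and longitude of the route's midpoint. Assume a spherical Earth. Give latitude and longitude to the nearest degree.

The haversine formula gives a central angle δ ≈ 1.701 rad (97.4°) between the endpoints.
Interpolate at f = 1/2 with slerp weights a = sin((1−f)δ)/sin δ ≈ 0.758, b = sin(fδ)/sin δ ≈ 0.758.
p = a·p₁ + b·p₂ ≈ (0.725, -0.208, -0.656); φ = arcsin(p_z) ≈ -41.02°, λ = atan2(p_y, p_x) ≈ -15.98°.

≈ 41°S, 16°W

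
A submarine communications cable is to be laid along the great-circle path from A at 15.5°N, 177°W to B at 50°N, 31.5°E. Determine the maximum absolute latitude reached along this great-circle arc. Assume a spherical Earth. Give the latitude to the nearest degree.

≈ 72°N

The great circle lies in the plane with unit normal n̂ = (p₁ × p₂)/|p₁ × p₂|.
Here n̂_z ≈ -0.314; the vertex latitude is φ_max = arccos|n̂_z| ≈ 71.7°.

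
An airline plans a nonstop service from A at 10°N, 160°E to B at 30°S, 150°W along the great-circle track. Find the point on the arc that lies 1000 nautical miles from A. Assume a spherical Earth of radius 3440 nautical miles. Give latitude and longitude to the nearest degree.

Convert each endpoint to a unit vector on the sphere (x = cos φ cos λ, y = cos φ sin λ, z = sin φ).
The central angle between the endpoints is δ = arccos(p₁·p₂) ≈ 1.091 rad (62.5°). The total great-circle distance is δ·R ≈ 1.091 × 3440 ≈ 3754 nmi, so the target fraction is f = 1000/3754 ≈ 0.266.
Interpolate at f ≈ 0.266 with slerp weights a = sin((1−f)δ)/sin δ ≈ 0.809, b = sin(fδ)/sin δ ≈ 0.323.
p = a·p₁ + b·p₂ ≈ (-0.991, 0.133, -0.021); φ = arcsin(p_z) ≈ -1.21°, λ = atan2(p_y, p_x) ≈ 172.38°.

≈ 1°S, 172°E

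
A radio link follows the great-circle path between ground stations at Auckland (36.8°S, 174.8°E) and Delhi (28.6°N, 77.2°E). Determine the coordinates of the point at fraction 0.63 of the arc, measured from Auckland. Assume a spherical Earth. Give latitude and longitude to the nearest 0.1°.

Convert each endpoint to a unit vector on the sphere (x = cos φ cos λ, y = cos φ sin λ, z = sin φ).
The central angle between the endpoints is δ = arccos(p₁·p₂) ≈ 1.960 rad (112.3°).
Interpolate at f = 0.63 with slerp weights a = sin((1−f)δ)/sin δ ≈ 0.717, b = sin(fδ)/sin δ ≈ 1.021.
p = a·p₁ + b·p₂ ≈ (-0.373, 0.926, 0.059); φ = arcsin(p_z) ≈ 3.38°, λ = atan2(p_y, p_x) ≈ 111.96°.

≈ (3.4°N, 112.0°E)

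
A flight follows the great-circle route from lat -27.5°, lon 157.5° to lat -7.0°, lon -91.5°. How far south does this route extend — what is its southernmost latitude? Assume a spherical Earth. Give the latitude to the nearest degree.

The great circle lies in the plane with unit normal n̂ = (p₁ × p₂)/|p₁ × p₂|.
Here n̂_z ≈ +0.851; the vertex latitude is φ_max = arccos|n̂_z| ≈ 31.7°.
Check via Clairaut: cos φ_max = |cos φ₁| · sin C = cos(27.5°)·sin(106.4°) ≈ 0.851, again giving ≈ 31.7°.

≈ -32°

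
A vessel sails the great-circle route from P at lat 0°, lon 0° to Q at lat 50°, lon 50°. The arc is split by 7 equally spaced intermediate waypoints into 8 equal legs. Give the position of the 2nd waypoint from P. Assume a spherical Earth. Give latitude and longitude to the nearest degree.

≈ lat 14°, lon 9°

The haversine formula gives a central angle δ ≈ 1.145 rad (65.6°) between the endpoints.
Interpolate at f = 2/8 with slerp weights a = sin((1−f)δ)/sin δ ≈ 0.831, b = sin(fδ)/sin δ ≈ 0.310.
p = a·p₁ + b·p₂ ≈ (0.959, 0.153, 0.237); φ = arcsin(p_z) ≈ 13.74°, λ = atan2(p_y, p_x) ≈ 9.04°.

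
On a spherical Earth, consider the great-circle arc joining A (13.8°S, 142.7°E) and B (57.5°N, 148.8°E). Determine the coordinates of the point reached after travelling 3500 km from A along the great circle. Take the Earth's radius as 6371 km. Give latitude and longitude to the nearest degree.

≈ (18°N, 145°E)

Convert each endpoint to a unit vector on the sphere (x = cos φ cos λ, y = cos φ sin λ, z = sin φ).
The central angle between the endpoints is δ = arccos(p₁·p₂) ≈ 1.248 rad (71.5°). The total great-circle distance is δ·R ≈ 1.248 × 6371 ≈ 7948 km, so the target fraction is f = 3500/7948 ≈ 0.440.
Interpolate at f ≈ 0.440 with slerp weights a = sin((1−f)δ)/sin δ ≈ 0.678, b = sin(fδ)/sin δ ≈ 0.551.
p = a·p₁ + b·p₂ ≈ (-0.777, 0.552, 0.303); φ = arcsin(p_z) ≈ 17.62°, λ = atan2(p_y, p_x) ≈ 144.59°.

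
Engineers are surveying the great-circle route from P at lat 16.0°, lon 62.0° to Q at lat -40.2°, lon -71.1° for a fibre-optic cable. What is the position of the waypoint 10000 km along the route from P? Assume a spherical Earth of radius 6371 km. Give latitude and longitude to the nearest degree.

≈ lat -39°, lon -15°

Convert each endpoint to a unit vector on the sphere (x = cos φ cos λ, y = cos φ sin λ, z = sin φ).
The central angle between the endpoints is δ = arccos(p₁·p₂) ≈ 2.318 rad (132.8°). The total great-circle distance is δ·R ≈ 2.318 × 6371 ≈ 14768 km, so the target fraction is f = 10000/14768 ≈ 0.677.
Interpolate at f ≈ 0.677 with slerp weights a = sin((1−f)δ)/sin δ ≈ 0.928, b = sin(fδ)/sin δ ≈ 1.363.
p = a·p₁ + b·p₂ ≈ (0.756, -0.198, -0.624); φ = arcsin(p_z) ≈ -38.62°, λ = atan2(p_y, p_x) ≈ -14.66°.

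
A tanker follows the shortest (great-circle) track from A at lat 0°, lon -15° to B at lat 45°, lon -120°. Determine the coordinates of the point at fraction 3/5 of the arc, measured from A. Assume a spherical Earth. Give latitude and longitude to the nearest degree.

≈ lat 39°, lon -66°

Convert each endpoint to a unit vector on the sphere (x = cos φ cos λ, y = cos φ sin λ, z = sin φ).
The central angle between the endpoints is δ = arccos(p₁·p₂) ≈ 1.755 rad (100.5°).
Interpolate at f = 3/5 with slerp weights a = sin((1−f)δ)/sin δ ≈ 0.657, b = sin(fδ)/sin δ ≈ 0.884.
p = a·p₁ + b·p₂ ≈ (0.322, -0.711, 0.625); φ = arcsin(p_z) ≈ 38.68°, λ = atan2(p_y, p_x) ≈ -65.64°.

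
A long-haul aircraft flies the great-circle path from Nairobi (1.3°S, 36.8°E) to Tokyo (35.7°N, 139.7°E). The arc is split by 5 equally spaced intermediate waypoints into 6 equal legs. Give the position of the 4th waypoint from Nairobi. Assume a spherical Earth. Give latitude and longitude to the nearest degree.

≈ 32°N, 99°E

Write both endpoints as unit vectors p₁, p₂ with components (cos φ cos λ, cos φ sin λ, sin φ).
The central angle between the endpoints is δ = arccos(p₁·p₂) ≈ 1.767 rad (101.2°).
Interpolate at f = 4/6 with slerp weights a = sin((1−f)δ)/sin δ ≈ 0.566, b = sin(fδ)/sin δ ≈ 0.942.
p = a·p₁ + b·p₂ ≈ (-0.130, 0.834, 0.537); φ = arcsin(p_z) ≈ 32.46°, λ = atan2(p_y, p_x) ≈ 98.86°.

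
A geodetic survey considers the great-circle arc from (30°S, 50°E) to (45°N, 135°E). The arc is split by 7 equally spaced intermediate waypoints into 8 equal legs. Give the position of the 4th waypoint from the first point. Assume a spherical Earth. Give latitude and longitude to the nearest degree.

The haversine formula gives a central angle δ ≈ 1.876 rad (107.5°) between the endpoints.
Interpolate at f = 4/8 with slerp weights a = sin((1−f)δ)/sin δ ≈ 0.845, b = sin(fδ)/sin δ ≈ 0.845.
p = a·p₁ + b·p₂ ≈ (0.048, 0.983, 0.175); φ = arcsin(p_z) ≈ 10.08°, λ = atan2(p_y, p_x) ≈ 87.21°.

≈ (10°N, 87°E)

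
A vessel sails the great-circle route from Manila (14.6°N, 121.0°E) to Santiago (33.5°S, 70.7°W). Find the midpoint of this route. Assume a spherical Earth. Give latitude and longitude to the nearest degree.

Write both endpoints as unit vectors p₁, p₂ with components (cos φ cos λ, cos φ sin λ, sin φ).
The central angle between the endpoints is δ = arccos(p₁·p₂) ≈ 2.763 rad (158.3°).
Interpolate at f = 1/2 with slerp weights a = sin((1−f)δ)/sin δ ≈ 2.660, b = sin(fδ)/sin δ ≈ 2.660.
p = a·p₁ + b·p₂ ≈ (-0.593, 0.113, -0.798); φ = arcsin(p_z) ≈ -52.90°, λ = atan2(p_y, p_x) ≈ 169.21°.

≈ 53°S, 169°E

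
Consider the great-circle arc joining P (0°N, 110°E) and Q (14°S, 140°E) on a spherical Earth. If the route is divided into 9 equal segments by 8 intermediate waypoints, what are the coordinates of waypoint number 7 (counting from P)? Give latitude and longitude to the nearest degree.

≈ (11°S, 133°E)

The haversine formula gives a central angle δ ≈ 0.573 rad (32.8°) between the endpoints.
Interpolate at f = 7/9 with slerp weights a = sin((1−f)δ)/sin δ ≈ 0.234, b = sin(fδ)/sin δ ≈ 0.795.
p = a·p₁ + b·p₂ ≈ (-0.671, 0.716, -0.192); φ = arcsin(p_z) ≈ -11.09°, λ = atan2(p_y, p_x) ≈ 133.15°.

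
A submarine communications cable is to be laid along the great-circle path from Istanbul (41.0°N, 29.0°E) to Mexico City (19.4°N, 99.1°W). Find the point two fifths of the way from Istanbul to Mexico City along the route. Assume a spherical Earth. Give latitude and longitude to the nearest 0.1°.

≈ 54.7°N, 31.0°W

From cos δ = sin φ₁ sin φ₂ + cos φ₁ cos φ₂ cos Δλ, the central angle is δ ≈ 1.794 rad (102.8°).
Interpolate at f = 2/5 with slerp weights a = sin((1−f)δ)/sin δ ≈ 0.903, b = sin(fδ)/sin δ ≈ 0.674.
p = a·p₁ + b·p₂ ≈ (0.495, -0.298, 0.816); φ = arcsin(p_z) ≈ 54.70°, λ = atan2(p_y, p_x) ≈ -31.02°.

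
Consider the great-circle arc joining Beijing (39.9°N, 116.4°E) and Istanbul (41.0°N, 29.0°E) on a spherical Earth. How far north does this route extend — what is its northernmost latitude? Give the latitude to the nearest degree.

≈ 50°N

The great circle lies in the plane with unit normal n̂ = (p₁ × p₂)/|p₁ × p₂|.
Here n̂_z ≈ -0.647; the vertex latitude is φ_max = arccos|n̂_z| ≈ 49.7°.
Check via Clairaut: cos φ_max = |cos φ₁| · sin C = cos(39.9°)·sin(57.4°) ≈ 0.647, again giving ≈ 49.7°.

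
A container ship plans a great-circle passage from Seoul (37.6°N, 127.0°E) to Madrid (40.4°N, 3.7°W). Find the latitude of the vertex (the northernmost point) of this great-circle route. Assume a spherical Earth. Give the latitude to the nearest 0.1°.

The great circle lies in the plane with unit normal n̂ = (p₁ × p₂)/|p₁ × p₂|.
Here n̂_z ≈ -0.457; the vertex latitude is φ_max = arccos|n̂_z| ≈ 62.8°.
Check via Clairaut: cos φ_max = |cos φ₁| · sin C = cos(37.6°)·sin(35.3°) ≈ 0.457, again giving ≈ 62.8°.

≈ 62.8°N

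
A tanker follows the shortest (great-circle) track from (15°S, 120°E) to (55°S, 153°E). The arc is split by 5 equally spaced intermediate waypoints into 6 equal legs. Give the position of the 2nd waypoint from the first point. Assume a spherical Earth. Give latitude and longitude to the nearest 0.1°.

From cos δ = sin φ₁ sin φ₂ + cos φ₁ cos φ₂ cos Δλ, the central angle is δ ≈ 0.828 rad (47.4°).
Interpolate at f = 2/6 with slerp weights a = sin((1−f)δ)/sin δ ≈ 0.712, b = sin(fδ)/sin δ ≈ 0.370.
p = a·p₁ + b·p₂ ≈ (-0.533, 0.692, -0.487); φ = arcsin(p_z) ≈ -29.16°, λ = atan2(p_y, p_x) ≈ 127.60°.

≈ (29.2°S, 127.6°E)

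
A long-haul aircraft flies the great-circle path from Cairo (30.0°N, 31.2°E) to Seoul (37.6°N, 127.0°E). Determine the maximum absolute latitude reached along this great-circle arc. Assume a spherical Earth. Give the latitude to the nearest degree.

≈ 45°N

The great circle lies in the plane with unit normal n̂ = (p₁ × p₂)/|p₁ × p₂|.
Here n̂_z ≈ +0.702; the vertex latitude is φ_max = arccos|n̂_z| ≈ 45.4°.
Check via Clairaut: cos φ_max = |cos φ₁| · sin C = cos(30.0°)·sin(54.2°) ≈ 0.702, again giving ≈ 45.4°.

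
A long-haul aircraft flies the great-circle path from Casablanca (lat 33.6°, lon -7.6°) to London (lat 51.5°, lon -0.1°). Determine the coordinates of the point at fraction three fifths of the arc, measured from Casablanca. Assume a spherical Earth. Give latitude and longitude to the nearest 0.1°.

Write both endpoints as unit vectors p₁, p₂ with components (cos φ cos λ, cos φ sin λ, sin φ).
The central angle between the endpoints is δ = arccos(p₁·p₂) ≈ 0.327 rad (18.7°).
Interpolate at f = 3/5 with slerp weights a = sin((1−f)δ)/sin δ ≈ 0.406, b = sin(fδ)/sin δ ≈ 0.607.
p = a·p₁ + b·p₂ ≈ (0.713, -0.045, 0.700); φ = arcsin(p_z) ≈ 44.40°, λ = atan2(p_y, p_x) ≈ -3.64°.

≈ lat 44.4°, lon -3.6°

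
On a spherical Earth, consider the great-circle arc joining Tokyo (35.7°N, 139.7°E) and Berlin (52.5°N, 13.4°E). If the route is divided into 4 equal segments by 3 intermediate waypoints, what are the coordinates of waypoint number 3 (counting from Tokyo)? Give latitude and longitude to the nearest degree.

≈ (64°N, 45°E)

Write both endpoints as unit vectors p₁, p₂ with components (cos φ cos λ, cos φ sin λ, sin φ).
The central angle between the endpoints is δ = arccos(p₁·p₂) ≈ 1.400 rad (80.2°).
Interpolate at f = 3/4 with slerp weights a = sin((1−f)δ)/sin δ ≈ 0.348, b = sin(fδ)/sin δ ≈ 0.880.
p = a·p₁ + b·p₂ ≈ (0.306, 0.307, 0.901); φ = arcsin(p_z) ≈ 64.33°, λ = atan2(p_y, p_x) ≈ 45.11°.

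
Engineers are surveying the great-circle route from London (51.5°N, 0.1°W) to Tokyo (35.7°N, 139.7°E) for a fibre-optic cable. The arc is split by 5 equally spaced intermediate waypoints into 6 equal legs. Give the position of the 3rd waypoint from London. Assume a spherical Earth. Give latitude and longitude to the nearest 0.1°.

Convert each endpoint to a unit vector on the sphere (x = cos φ cos λ, y = cos φ sin λ, z = sin φ).
The central angle between the endpoints is δ = arccos(p₁·p₂) ≈ 1.500 rad (86.0°).
Interpolate at f = 3/6 with slerp weights a = sin((1−f)δ)/sin δ ≈ 0.683, b = sin(fδ)/sin δ ≈ 0.683.
p = a·p₁ + b·p₂ ≈ (0.002, 0.358, 0.934); φ = arcsin(p_z) ≈ 69.01°, λ = atan2(p_y, p_x) ≈ 89.65°.

≈ 69.0°N, 89.7°E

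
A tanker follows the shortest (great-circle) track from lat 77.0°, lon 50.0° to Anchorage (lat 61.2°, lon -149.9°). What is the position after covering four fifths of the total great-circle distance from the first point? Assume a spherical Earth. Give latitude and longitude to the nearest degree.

The haversine formula gives a central angle δ ≈ 0.720 rad (41.2°) between the endpoints.
Interpolate at f = 4/5 with slerp weights a = sin((1−f)δ)/sin δ ≈ 0.218, b = sin(fδ)/sin δ ≈ 0.826.
p = a·p₁ + b·p₂ ≈ (-0.313, -0.162, 0.936); φ = arcsin(p_z) ≈ 69.37°, λ = atan2(p_y, p_x) ≈ -152.61°.

≈ lat 69°, lon -153°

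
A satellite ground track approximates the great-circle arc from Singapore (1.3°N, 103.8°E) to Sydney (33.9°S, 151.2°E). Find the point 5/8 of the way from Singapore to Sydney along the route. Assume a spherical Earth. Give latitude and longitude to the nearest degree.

≈ (22°S, 131°E)

From cos δ = sin φ₁ sin φ₂ + cos φ₁ cos φ₂ cos Δλ, the central angle is δ ≈ 0.990 rad (56.7°).
Interpolate at f = 5/8 with slerp weights a = sin((1−f)δ)/sin δ ≈ 0.434, b = sin(fδ)/sin δ ≈ 0.694.
p = a·p₁ + b·p₂ ≈ (-0.608, 0.699, -0.377); φ = arcsin(p_z) ≈ -22.15°, λ = atan2(p_y, p_x) ≈ 131.03°.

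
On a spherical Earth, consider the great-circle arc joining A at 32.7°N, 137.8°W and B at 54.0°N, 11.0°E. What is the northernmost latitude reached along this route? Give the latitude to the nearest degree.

≈ 75°N

The great circle lies in the plane with unit normal n̂ = (p₁ × p₂)/|p₁ × p₂|.
Here n̂_z ≈ +0.256; the vertex latitude is φ_max = arccos|n̂_z| ≈ 75.2°.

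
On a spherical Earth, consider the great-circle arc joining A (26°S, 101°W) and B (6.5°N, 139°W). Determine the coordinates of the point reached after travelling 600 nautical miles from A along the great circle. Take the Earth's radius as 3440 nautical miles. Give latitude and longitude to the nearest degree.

≈ (20°S, 110°W)

The haversine formula gives a central angle δ ≈ 0.858 rad (49.1°) between the endpoints. The total great-circle distance is δ·R ≈ 0.858 × 3440 ≈ 2951 nmi, so the target fraction is f = 600/2951 ≈ 0.203.
Interpolate at f ≈ 0.203 with slerp weights a = sin((1−f)δ)/sin δ ≈ 0.835, b = sin(fδ)/sin δ ≈ 0.229.
p = a·p₁ + b·p₂ ≈ (-0.315, -0.886, -0.340); φ = arcsin(p_z) ≈ -19.87°, λ = atan2(p_y, p_x) ≈ -109.58°.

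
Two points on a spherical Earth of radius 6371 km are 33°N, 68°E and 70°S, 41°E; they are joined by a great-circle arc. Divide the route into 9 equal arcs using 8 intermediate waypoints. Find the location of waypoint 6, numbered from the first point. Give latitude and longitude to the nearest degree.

≈ 36°S, 57°E

Convert each endpoint to a unit vector on the sphere (x = cos φ cos λ, y = cos φ sin λ, z = sin φ).
The central angle between the endpoints is δ = arccos(p₁·p₂) ≈ 1.830 rad (104.8°).
Interpolate at f = 6/9 with slerp weights a = sin((1−f)δ)/sin δ ≈ 0.593, b = sin(fδ)/sin δ ≈ 0.972.
p = a·p₁ + b·p₂ ≈ (0.437, 0.679, -0.590); φ = arcsin(p_z) ≈ -36.17°, λ = atan2(p_y, p_x) ≈ 57.23°.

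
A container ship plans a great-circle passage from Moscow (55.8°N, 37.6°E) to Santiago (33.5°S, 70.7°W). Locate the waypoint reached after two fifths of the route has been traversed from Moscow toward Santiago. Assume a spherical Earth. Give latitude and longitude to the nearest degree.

≈ 28°N, 23°W

Convert each endpoint to a unit vector on the sphere (x = cos φ cos λ, y = cos φ sin λ, z = sin φ).
The central angle between the endpoints is δ = arccos(p₁·p₂) ≈ 2.219 rad (127.1°).
Interpolate at f = 2/5 with slerp weights a = sin((1−f)δ)/sin δ ≈ 1.219, b = sin(fδ)/sin δ ≈ 0.973.
p = a·p₁ + b·p₂ ≈ (0.811, -0.348, 0.471); φ = arcsin(p_z) ≈ 28.09°, λ = atan2(p_y, p_x) ≈ -23.21°.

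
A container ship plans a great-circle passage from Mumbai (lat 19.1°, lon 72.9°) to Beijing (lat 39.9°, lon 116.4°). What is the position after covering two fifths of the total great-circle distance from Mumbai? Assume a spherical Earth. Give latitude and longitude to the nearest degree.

Convert each endpoint to a unit vector on the sphere (x = cos φ cos λ, y = cos φ sin λ, z = sin φ).
The central angle between the endpoints is δ = arccos(p₁·p₂) ≈ 0.744 rad (42.6°).
Interpolate at f = 2/5 with slerp weights a = sin((1−f)δ)/sin δ ≈ 0.637, b = sin(fδ)/sin δ ≈ 0.433.
p = a·p₁ + b·p₂ ≈ (0.029, 0.873, 0.486); φ = arcsin(p_z) ≈ 29.10°, λ = atan2(p_y, p_x) ≈ 88.07°.

≈ lat 29°, lon 88°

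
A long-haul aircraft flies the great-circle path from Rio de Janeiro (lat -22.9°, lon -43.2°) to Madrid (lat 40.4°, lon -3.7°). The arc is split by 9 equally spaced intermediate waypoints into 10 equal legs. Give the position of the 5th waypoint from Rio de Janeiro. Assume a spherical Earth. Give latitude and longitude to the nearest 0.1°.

Write both endpoints as unit vectors p₁, p₂ with components (cos φ cos λ, cos φ sin λ, sin φ).
The central angle between the endpoints is δ = arccos(p₁·p₂) ≈ 1.277 rad (73.2°).
Interpolate at f = 5/10 with slerp weights a = sin((1−f)δ)/sin δ ≈ 0.623, b = sin(fδ)/sin δ ≈ 0.623.
p = a·p₁ + b·p₂ ≈ (0.891, -0.423, 0.161); φ = arcsin(p_z) ≈ 9.28°, λ = atan2(p_y, p_x) ≈ -25.40°.

≈ lat 9.3°, lon -25.4°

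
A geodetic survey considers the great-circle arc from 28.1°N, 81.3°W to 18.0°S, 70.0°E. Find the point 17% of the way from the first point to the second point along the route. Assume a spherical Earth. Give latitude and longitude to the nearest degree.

Convert each endpoint to a unit vector on the sphere (x = cos φ cos λ, y = cos φ sin λ, z = sin φ).
The central angle between the endpoints is δ = arccos(p₁·p₂) ≈ 2.650 rad (151.8°).
Interpolate at f = 0.17 with slerp weights a = sin((1−f)δ)/sin δ ≈ 1.713, b = sin(fδ)/sin δ ≈ 0.922.
p = a·p₁ + b·p₂ ≈ (0.528, -0.670, 0.522); φ = arcsin(p_z) ≈ 31.46°, λ = atan2(p_y, p_x) ≈ -51.73°.

≈ 31°N, 52°W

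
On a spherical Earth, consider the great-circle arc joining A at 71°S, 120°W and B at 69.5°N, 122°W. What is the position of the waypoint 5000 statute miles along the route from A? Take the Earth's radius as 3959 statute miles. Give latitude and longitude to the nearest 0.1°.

Write both endpoints as unit vectors p₁, p₂ with components (cos φ cos λ, cos φ sin λ, sin φ).
The central angle between the endpoints is δ = arccos(p₁·p₂) ≈ 2.452 rad (140.5°). The total great-circle distance is δ·R ≈ 2.452 × 3959 ≈ 9709 mi, so the target fraction is f = 5000/9709 ≈ 0.515.
Interpolate at f ≈ 0.515 with slerp weights a = sin((1−f)δ)/sin δ ≈ 1.459, b = sin(fδ)/sin δ ≈ 1.498.
p = a·p₁ + b·p₂ ≈ (-0.516, -0.856, 0.024); φ = arcsin(p_z) ≈ 1.36°, λ = atan2(p_y, p_x) ≈ -121.05°.

≈ 1.4°N, 121.0°W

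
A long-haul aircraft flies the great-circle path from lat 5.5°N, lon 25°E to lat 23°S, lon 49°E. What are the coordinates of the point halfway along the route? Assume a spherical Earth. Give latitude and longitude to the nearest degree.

≈ lat 9°S, lon 37°E

Write both endpoints as unit vectors p₁, p₂ with components (cos φ cos λ, cos φ sin λ, sin φ).
The central angle between the endpoints is δ = arccos(p₁·p₂) ≈ 0.644 rad (36.9°).
Interpolate at f = 1/2 with slerp weights a = sin((1−f)δ)/sin δ ≈ 0.527, b = sin(fδ)/sin δ ≈ 0.527.
p = a·p₁ + b·p₂ ≈ (0.794, 0.588, -0.155); φ = arcsin(p_z) ≈ -8.94°, λ = atan2(p_y, p_x) ≈ 36.52°.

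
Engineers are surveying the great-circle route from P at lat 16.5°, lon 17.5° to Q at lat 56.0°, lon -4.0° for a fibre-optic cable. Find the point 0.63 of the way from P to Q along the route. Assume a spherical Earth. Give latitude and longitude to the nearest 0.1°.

≈ lat 41.9°, lon 6.9°

Convert each endpoint to a unit vector on the sphere (x = cos φ cos λ, y = cos φ sin λ, z = sin φ).
The central angle between the endpoints is δ = arccos(p₁·p₂) ≈ 0.746 rad (42.8°).
Interpolate at f = 0.63 with slerp weights a = sin((1−f)δ)/sin δ ≈ 0.402, b = sin(fδ)/sin δ ≈ 0.667.
p = a·p₁ + b·p₂ ≈ (0.739, 0.090, 0.667); φ = arcsin(p_z) ≈ 41.85°, λ = atan2(p_y, p_x) ≈ 6.92°.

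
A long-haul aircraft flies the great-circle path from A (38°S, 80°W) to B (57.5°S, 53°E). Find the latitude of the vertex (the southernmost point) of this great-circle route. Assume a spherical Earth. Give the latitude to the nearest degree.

≈ 71°S

The great circle lies in the plane with unit normal n̂ = (p₁ × p₂)/|p₁ × p₂|.
Here n̂_z ≈ +0.318; the vertex latitude is φ_max = arccos|n̂_z| ≈ 71.4°.
Check via Clairaut: cos φ_max = |cos φ₁| · sin C = cos(38.0°)·sin(156.2°) ≈ 0.318, again giving ≈ 71.4°.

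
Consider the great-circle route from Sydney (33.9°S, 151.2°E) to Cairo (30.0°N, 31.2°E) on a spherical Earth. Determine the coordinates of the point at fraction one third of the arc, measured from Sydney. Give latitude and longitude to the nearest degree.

≈ (16°S, 107°E)

Write both endpoints as unit vectors p₁, p₂ with components (cos φ cos λ, cos φ sin λ, sin φ).
The central angle between the endpoints is δ = arccos(p₁·p₂) ≈ 2.263 rad (129.7°).
Interpolate at f = 1/3 with slerp weights a = sin((1−f)δ)/sin δ ≈ 1.297, b = sin(fδ)/sin δ ≈ 0.890.
p = a·p₁ + b·p₂ ≈ (-0.284, 0.918, -0.278); φ = arcsin(p_z) ≈ -16.16°, λ = atan2(p_y, p_x) ≈ 107.20°.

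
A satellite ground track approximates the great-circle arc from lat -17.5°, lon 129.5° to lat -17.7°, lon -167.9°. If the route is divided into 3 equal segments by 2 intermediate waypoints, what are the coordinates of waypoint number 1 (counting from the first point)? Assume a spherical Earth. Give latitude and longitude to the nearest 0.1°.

≈ lat -20.0°, lon 150.2°

Convert each endpoint to a unit vector on the sphere (x = cos φ cos λ, y = cos φ sin λ, z = sin φ).
The central angle between the endpoints is δ = arccos(p₁·p₂) ≈ 1.036 rad (59.4°).
Interpolate at f = 1/3 with slerp weights a = sin((1−f)δ)/sin δ ≈ 0.740, b = sin(fδ)/sin δ ≈ 0.393.
p = a·p₁ + b·p₂ ≈ (-0.816, 0.466, -0.342); φ = arcsin(p_z) ≈ -20.02°, λ = atan2(p_y, p_x) ≈ 150.24°.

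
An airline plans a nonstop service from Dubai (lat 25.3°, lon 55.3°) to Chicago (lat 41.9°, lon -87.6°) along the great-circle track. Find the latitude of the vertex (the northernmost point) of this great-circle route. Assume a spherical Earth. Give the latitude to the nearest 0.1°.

The great circle lies in the plane with unit normal n̂ = (p₁ × p₂)/|p₁ × p₂|.
Here n̂_z ≈ -0.419; the vertex latitude is φ_max = arccos|n̂_z| ≈ 65.2°.
Check via Clairaut: cos φ_max = |cos φ₁| · sin C = cos(25.3°)·sin(27.6°) ≈ 0.419, again giving ≈ 65.2°.

≈ 65.2°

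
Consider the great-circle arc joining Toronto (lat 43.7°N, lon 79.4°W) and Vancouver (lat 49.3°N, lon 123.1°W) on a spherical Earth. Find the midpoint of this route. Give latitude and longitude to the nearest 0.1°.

The haversine formula gives a central angle δ ≈ 0.526 rad (30.2°) between the endpoints.
Interpolate at f = 1/2 with slerp weights a = sin((1−f)δ)/sin δ ≈ 0.518, b = sin(fδ)/sin δ ≈ 0.518.
p = a·p₁ + b·p₂ ≈ (-0.116, -0.651, 0.750); φ = arcsin(p_z) ≈ 48.62°, λ = atan2(p_y, p_x) ≈ -100.07°.

≈ lat 48.6°N, lon 100.1°W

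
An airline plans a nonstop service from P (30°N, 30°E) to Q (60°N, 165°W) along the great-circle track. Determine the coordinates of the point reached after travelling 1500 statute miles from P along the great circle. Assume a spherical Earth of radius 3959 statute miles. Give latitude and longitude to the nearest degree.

Convert each endpoint to a unit vector on the sphere (x = cos φ cos λ, y = cos φ sin λ, z = sin φ).
The central angle between the endpoints is δ = arccos(p₁·p₂) ≈ 1.556 rad (89.2°). The total great-circle distance is δ·R ≈ 1.556 × 3959 ≈ 6160 mi, so the target fraction is f = 1500/6160 ≈ 0.243.
Interpolate at f ≈ 0.243 with slerp weights a = sin((1−f)δ)/sin δ ≈ 0.924, b = sin(fδ)/sin δ ≈ 0.370.
p = a·p₁ + b·p₂ ≈ (0.514, 0.352, 0.782); φ = arcsin(p_z) ≈ 51.46°, λ = atan2(p_y, p_x) ≈ 34.41°.

≈ (51°N, 34°E)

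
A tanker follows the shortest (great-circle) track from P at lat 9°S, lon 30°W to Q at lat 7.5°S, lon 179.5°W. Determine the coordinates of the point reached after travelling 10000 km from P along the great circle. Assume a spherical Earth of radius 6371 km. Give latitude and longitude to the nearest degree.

Write both endpoints as unit vectors p₁, p₂ with components (cos φ cos λ, cos φ sin λ, sin φ).
The central angle between the endpoints is δ = arccos(p₁·p₂) ≈ 2.538 rad (145.4°). The total great-circle distance is δ·R ≈ 2.538 × 6371 ≈ 16170 km, so the target fraction is f = 10000/16170 ≈ 0.618.
Interpolate at f ≈ 0.618 with slerp weights a = sin((1−f)δ)/sin δ ≈ 1.452, b = sin(fδ)/sin δ ≈ 1.762.
p = a·p₁ + b·p₂ ≈ (-0.505, -0.732, -0.457); φ = arcsin(p_z) ≈ -27.20°, λ = atan2(p_y, p_x) ≈ -124.59°.

≈ lat 27°S, lon 125°W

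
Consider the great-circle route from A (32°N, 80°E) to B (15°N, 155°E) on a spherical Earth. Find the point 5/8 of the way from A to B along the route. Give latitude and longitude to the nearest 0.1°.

From cos δ = sin φ₁ sin φ₂ + cos φ₁ cos φ₂ cos Δλ, the central angle is δ ≈ 1.214 rad (69.6°).
Interpolate at f = 5/8 with slerp weights a = sin((1−f)δ)/sin δ ≈ 0.469, b = sin(fδ)/sin δ ≈ 0.734.
p = a·p₁ + b·p₂ ≈ (-0.574, 0.692, 0.439); φ = arcsin(p_z) ≈ 26.02°, λ = atan2(p_y, p_x) ≈ 129.67°.

≈ (26.0°N, 129.7°E)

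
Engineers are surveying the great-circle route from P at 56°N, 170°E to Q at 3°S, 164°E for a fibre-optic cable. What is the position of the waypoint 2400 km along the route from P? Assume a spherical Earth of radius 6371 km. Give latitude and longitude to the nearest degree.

≈ 35°N, 167°E

From cos δ = sin φ₁ sin φ₂ + cos φ₁ cos φ₂ cos Δλ, the central angle is δ ≈ 1.033 rad (59.2°). The total great-circle distance is δ·R ≈ 1.033 × 6371 ≈ 6583 km, so the target fraction is f = 2400/6583 ≈ 0.365.
Interpolate at f ≈ 0.365 with slerp weights a = sin((1−f)δ)/sin δ ≈ 0.711, b = sin(fδ)/sin δ ≈ 0.428.
p = a·p₁ + b·p₂ ≈ (-0.802, 0.187, 0.567); φ = arcsin(p_z) ≈ 34.52°, λ = atan2(p_y, p_x) ≈ 166.89°.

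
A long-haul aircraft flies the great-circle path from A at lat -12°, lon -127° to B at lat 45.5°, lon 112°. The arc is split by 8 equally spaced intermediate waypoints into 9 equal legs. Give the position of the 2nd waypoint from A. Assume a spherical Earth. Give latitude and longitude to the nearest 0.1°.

≈ lat 7.5°, lon -145.3°

Write both endpoints as unit vectors p₁, p₂ with components (cos φ cos λ, cos φ sin λ, sin φ).
The central angle between the endpoints is δ = arccos(p₁·p₂) ≈ 2.096 rad (120.1°).
Interpolate at f = 2/9 with slerp weights a = sin((1−f)δ)/sin δ ≈ 1.154, b = sin(fδ)/sin δ ≈ 0.519.
p = a·p₁ + b·p₂ ≈ (-0.815, -0.564, 0.130); φ = arcsin(p_z) ≈ 7.49°, λ = atan2(p_y, p_x) ≈ -145.33°.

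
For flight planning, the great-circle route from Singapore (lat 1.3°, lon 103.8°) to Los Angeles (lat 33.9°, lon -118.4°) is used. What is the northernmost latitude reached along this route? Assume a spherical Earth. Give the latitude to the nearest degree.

≈ 46°

The great circle lies in the plane with unit normal n̂ = (p₁ × p₂)/|p₁ × p₂|.
Here n̂_z ≈ +0.698; the vertex latitude is φ_max = arccos|n̂_z| ≈ 45.7°.
Check via Clairaut: cos φ_max = |cos φ₁| · sin C = cos(1.3°)·sin(44.3°) ≈ 0.698, again giving ≈ 45.7°.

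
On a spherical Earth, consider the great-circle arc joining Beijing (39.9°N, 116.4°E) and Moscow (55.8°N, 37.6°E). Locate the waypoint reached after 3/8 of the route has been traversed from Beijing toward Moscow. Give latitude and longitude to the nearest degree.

≈ 52°N, 94°E

From cos δ = sin φ₁ sin φ₂ + cos φ₁ cos φ₂ cos Δλ, the central angle is δ ≈ 0.909 rad (52.1°).
Interpolate at f = 3/8 with slerp weights a = sin((1−f)δ)/sin δ ≈ 0.682, b = sin(fδ)/sin δ ≈ 0.424.
p = a·p₁ + b·p₂ ≈ (-0.044, 0.614, 0.788); φ = arcsin(p_z) ≈ 52.00°, λ = atan2(p_y, p_x) ≈ 94.09°.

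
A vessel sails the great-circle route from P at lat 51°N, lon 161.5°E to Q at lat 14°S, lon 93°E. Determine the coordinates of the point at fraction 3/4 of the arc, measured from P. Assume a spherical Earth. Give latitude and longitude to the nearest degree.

The haversine formula gives a central angle δ ≈ 1.535 rad (87.9°) between the endpoints.
Interpolate at f = 3/4 with slerp weights a = sin((1−f)δ)/sin δ ≈ 0.375, b = sin(fδ)/sin δ ≈ 0.914.
p = a·p₁ + b·p₂ ≈ (-0.270, 0.960, 0.070); φ = arcsin(p_z) ≈ 4.02°, λ = atan2(p_y, p_x) ≈ 105.70°.

≈ lat 4°N, lon 106°E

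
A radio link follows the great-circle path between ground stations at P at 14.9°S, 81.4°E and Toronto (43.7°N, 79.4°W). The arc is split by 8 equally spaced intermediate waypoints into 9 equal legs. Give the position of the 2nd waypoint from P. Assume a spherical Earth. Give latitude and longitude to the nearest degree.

Convert each endpoint to a unit vector on the sphere (x = cos φ cos λ, y = cos φ sin λ, z = sin φ).
The central angle between the endpoints is δ = arccos(p₁·p₂) ≈ 2.563 rad (146.9°).
Interpolate at f = 2/9 with slerp weights a = sin((1−f)δ)/sin δ ≈ 1.669, b = sin(fδ)/sin δ ≈ 0.987.
p = a·p₁ + b·p₂ ≈ (0.372, 0.893, 0.253); φ = arcsin(p_z) ≈ 14.64°, λ = atan2(p_y, p_x) ≈ 67.37°.

≈ 15°N, 67°E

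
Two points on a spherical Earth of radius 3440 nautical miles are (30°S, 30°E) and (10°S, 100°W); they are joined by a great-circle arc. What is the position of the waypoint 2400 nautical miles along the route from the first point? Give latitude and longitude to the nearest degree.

≈ (43°S, 18°W)

Write both endpoints as unit vectors p₁, p₂ with components (cos φ cos λ, cos φ sin λ, sin φ).
The central angle between the endpoints is δ = arccos(p₁·p₂) ≈ 2.050 rad (117.5°). The total great-circle distance is δ·R ≈ 2.050 × 3440 ≈ 7053 nmi, so the target fraction is f = 2400/7053 ≈ 0.340.
Interpolate at f ≈ 0.340 with slerp weights a = sin((1−f)δ)/sin δ ≈ 1.100, b = sin(fδ)/sin δ ≈ 0.724.
p = a·p₁ + b·p₂ ≈ (0.701, -0.226, -0.676); φ = arcsin(p_z) ≈ -42.53°, λ = atan2(p_y, p_x) ≈ -17.84°.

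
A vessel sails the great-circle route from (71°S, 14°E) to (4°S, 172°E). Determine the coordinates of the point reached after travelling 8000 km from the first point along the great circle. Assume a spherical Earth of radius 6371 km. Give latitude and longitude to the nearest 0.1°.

Write both endpoints as unit vectors p₁, p₂ with components (cos φ cos λ, cos φ sin λ, sin φ).
The central angle between the endpoints is δ = arccos(p₁·p₂) ≈ 1.808 rad (103.6°). The total great-circle distance is δ·R ≈ 1.808 × 6371 ≈ 11520 km, so the target fraction is f = 8000/11520 ≈ 0.694.
Interpolate at f ≈ 0.694 with slerp weights a = sin((1−f)δ)/sin δ ≈ 0.540, b = sin(fδ)/sin δ ≈ 0.978.
p = a·p₁ + b·p₂ ≈ (-0.796, 0.178, -0.579); φ = arcsin(p_z) ≈ -35.36°, λ = atan2(p_y, p_x) ≈ 167.37°.

≈ (35.4°S, 167.4°E)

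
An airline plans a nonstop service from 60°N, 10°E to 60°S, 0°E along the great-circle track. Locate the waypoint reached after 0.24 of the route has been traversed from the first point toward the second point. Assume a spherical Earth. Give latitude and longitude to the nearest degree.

Write both endpoints as unit vectors p₁, p₂ with components (cos φ cos λ, cos φ sin λ, sin φ).
The central angle between the endpoints is δ = arccos(p₁·p₂) ≈ 2.099 rad (120.3°).
Interpolate at f = 0.24 with slerp weights a = sin((1−f)δ)/sin δ ≈ 1.157, b = sin(fδ)/sin δ ≈ 0.559.
p = a·p₁ + b·p₂ ≈ (0.849, 0.100, 0.518); φ = arcsin(p_z) ≈ 31.22°, λ = atan2(p_y, p_x) ≈ 6.75°.

≈ 31°N, 7°E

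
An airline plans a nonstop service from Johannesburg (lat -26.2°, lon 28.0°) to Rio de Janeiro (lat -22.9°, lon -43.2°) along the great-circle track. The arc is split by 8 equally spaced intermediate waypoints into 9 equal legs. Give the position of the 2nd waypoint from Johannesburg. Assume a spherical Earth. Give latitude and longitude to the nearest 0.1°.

≈ lat -28.8°, lon 12.2°

The haversine formula gives a central angle δ ≈ 1.117 rad (64.0°) between the endpoints.
Interpolate at f = 2/9 with slerp weights a = sin((1−f)δ)/sin δ ≈ 0.850, b = sin(fδ)/sin δ ≈ 0.273.
p = a·p₁ + b·p₂ ≈ (0.857, 0.185, -0.481); φ = arcsin(p_z) ≈ -28.78°, λ = atan2(p_y, p_x) ≈ 12.22°.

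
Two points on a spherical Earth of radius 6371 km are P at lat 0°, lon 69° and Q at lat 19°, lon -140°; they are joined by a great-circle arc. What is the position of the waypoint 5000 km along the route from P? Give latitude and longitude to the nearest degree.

Convert each endpoint to a unit vector on the sphere (x = cos φ cos λ, y = cos φ sin λ, z = sin φ).
The central angle between the endpoints is δ = arccos(p₁·p₂) ≈ 2.544 rad (145.8°). The total great-circle distance is δ·R ≈ 2.544 × 6371 ≈ 16211 km, so the target fraction is f = 5000/16211 ≈ 0.308.
Interpolate at f ≈ 0.308 with slerp weights a = sin((1−f)δ)/sin δ ≈ 1.747, b = sin(fδ)/sin δ ≈ 1.257.
p = a·p₁ + b·p₂ ≈ (-0.284, 0.867, 0.409); φ = arcsin(p_z) ≈ 24.15°, λ = atan2(p_y, p_x) ≈ 108.16°.

≈ lat 24°, lon 108°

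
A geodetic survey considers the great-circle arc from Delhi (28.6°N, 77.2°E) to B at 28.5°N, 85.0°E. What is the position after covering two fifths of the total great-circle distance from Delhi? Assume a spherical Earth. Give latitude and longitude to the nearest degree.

Write both endpoints as unit vectors p₁, p₂ with components (cos φ cos λ, cos φ sin λ, sin φ).
The central angle between the endpoints is δ = arccos(p₁·p₂) ≈ 0.120 rad (6.9°).
Interpolate at f = 2/5 with slerp weights a = sin((1−f)δ)/sin δ ≈ 0.601, b = sin(fδ)/sin δ ≈ 0.401.
p = a·p₁ + b·p₂ ≈ (0.148, 0.865, 0.479); φ = arcsin(p_z) ≈ 28.61°, λ = atan2(p_y, p_x) ≈ 80.32°.

≈ 29°N, 80°E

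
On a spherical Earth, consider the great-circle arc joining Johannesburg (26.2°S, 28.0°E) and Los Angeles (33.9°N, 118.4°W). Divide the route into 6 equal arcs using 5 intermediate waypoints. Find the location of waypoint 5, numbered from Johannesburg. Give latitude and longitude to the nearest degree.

The haversine formula gives a central angle δ ≈ 2.619 rad (150.1°) between the endpoints.
Interpolate at f = 5/6 with slerp weights a = sin((1−f)δ)/sin δ ≈ 0.847, b = sin(fδ)/sin δ ≈ 1.640.
p = a·p₁ + b·p₂ ≈ (0.024, -0.841, 0.541); φ = arcsin(p_z) ≈ 32.74°, λ = atan2(p_y, p_x) ≈ -88.39°.

≈ 33°N, 88°W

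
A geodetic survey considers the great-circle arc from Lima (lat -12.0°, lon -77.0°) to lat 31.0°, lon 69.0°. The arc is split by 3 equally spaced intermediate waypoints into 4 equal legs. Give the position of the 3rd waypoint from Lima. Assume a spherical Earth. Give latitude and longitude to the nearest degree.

Convert each endpoint to a unit vector on the sphere (x = cos φ cos λ, y = cos φ sin λ, z = sin φ).
The central angle between the endpoints is δ = arccos(p₁·p₂) ≈ 2.502 rad (143.3°).
Interpolate at f = 3/4 with slerp weights a = sin((1−f)δ)/sin δ ≈ 0.981, b = sin(fδ)/sin δ ≈ 1.597.
p = a·p₁ + b·p₂ ≈ (0.706, 0.344, 0.619); φ = arcsin(p_z) ≈ 38.23°, λ = atan2(p_y, p_x) ≈ 25.94°.

≈ lat 38°, lon 26°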